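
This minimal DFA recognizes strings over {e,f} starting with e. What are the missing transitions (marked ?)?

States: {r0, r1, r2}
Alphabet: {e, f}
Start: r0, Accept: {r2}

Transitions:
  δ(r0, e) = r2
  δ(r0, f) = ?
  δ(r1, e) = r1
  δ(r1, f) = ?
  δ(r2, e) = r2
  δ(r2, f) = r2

From the language and accept set, identify what each state tracks — r0: no input read; r1: started with f (dead); r2: started with e.
Each missing δ(q, a) is the state matching the new tracked value after reading a.
δ(r0, f) = r1; δ(r1, f) = r1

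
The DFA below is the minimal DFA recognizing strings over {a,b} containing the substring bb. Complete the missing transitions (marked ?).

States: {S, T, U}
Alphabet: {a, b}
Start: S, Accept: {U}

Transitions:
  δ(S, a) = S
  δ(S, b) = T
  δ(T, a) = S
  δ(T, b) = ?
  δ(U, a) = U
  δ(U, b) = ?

From the language and accept set, identify what each state tracks — S: no progress toward bb; T: one trailing b; U: substring bb seen.
Each missing δ(q, a) is the state matching the new tracked value after reading a.
δ(T, b) = U; δ(U, b) = U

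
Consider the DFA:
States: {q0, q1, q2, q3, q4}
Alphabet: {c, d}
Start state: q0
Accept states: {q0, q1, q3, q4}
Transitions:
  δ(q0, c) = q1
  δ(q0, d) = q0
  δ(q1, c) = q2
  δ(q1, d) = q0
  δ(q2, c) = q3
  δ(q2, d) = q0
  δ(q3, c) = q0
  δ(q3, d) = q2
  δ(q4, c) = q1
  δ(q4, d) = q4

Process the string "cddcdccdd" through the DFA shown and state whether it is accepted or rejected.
Processing string "cddcdccdd":
  q0 --c--> q1
  q1 --d--> q0
  q0 --d--> q0
  q0 --c--> q1
  q1 --d--> q0
  q0 --c--> q1
  q1 --c--> q2
  q2 --d--> q0
  q0 --d--> q0
Final state: q0
Accept states: {q0, q1, q3, q4}
Yes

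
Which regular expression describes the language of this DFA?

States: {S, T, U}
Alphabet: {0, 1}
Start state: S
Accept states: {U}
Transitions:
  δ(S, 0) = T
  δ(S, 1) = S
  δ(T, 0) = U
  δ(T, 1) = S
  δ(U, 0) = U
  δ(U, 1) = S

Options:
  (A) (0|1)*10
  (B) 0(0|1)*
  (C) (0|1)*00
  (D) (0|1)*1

Check each option against the DFA on short strings; one disagreement eliminates an option:
  (A) (0|1)*10: on '00' the DFA goes S → T → U and accepts (U ∈ Accept), but the regex does not match it → eliminate
  (B) 0(0|1)*: on '0' the DFA goes S → T and rejects (T ∉ Accept), but the regex matches it → eliminate
  (C) (0|1)*00: agrees with the DFA on every string of length ≤ 6
  (D) (0|1)*1: on '1' the DFA goes S → S and rejects (S ∉ Accept), but the regex matches it → eliminate
Only (C) is consistent with the DFA.
(C) (0|1)*00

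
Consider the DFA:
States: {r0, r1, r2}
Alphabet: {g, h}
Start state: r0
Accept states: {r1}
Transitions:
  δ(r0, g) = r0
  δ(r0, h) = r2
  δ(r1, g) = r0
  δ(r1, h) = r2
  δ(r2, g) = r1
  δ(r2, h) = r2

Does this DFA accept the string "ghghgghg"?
Processing string "ghghgghg":
  r0 --g--> r0
  r0 --h--> r2
  r2 --g--> r1
  r1 --h--> r2
  r2 --g--> r1
  r1 --g--> r0
  r0 --h--> r2
  r2 --g--> r1
Final state: r1
Accept states: {r1}
Yes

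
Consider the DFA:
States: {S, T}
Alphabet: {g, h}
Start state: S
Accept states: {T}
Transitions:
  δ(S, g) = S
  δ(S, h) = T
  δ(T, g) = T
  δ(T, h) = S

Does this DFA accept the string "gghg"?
Processing string "gghg":
  S --g--> S
  S --g--> S
  S --h--> T
  T --g--> T
Final state: T
Accept states: {T}
Yes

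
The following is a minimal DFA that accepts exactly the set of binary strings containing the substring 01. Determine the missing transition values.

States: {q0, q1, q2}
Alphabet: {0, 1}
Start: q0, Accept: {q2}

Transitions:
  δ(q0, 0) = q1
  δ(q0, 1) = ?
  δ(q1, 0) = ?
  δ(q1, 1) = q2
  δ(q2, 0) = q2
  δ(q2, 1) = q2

From the language and accept set, identify what each state tracks — q0: no 0 seen yet; q1: seen a 0, waiting for 1; q2: substring 01 seen.
Each missing δ(q, a) is the state matching the new tracked value after reading a.
δ(q0, 1) = q0; δ(q1, 0) = q1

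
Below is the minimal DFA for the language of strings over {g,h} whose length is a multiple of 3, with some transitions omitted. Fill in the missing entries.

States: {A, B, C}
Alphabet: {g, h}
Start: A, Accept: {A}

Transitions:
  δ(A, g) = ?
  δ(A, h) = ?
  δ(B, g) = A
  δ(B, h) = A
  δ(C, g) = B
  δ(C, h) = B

From the language and accept set, identify what each state tracks — A: length ≡ 0 (mod 3); B: length ≡ 2 (mod 3); C: length ≡ 1 (mod 3).
Each missing δ(q, a) is the state matching the new tracked value after reading a.
δ(A, g) = C; δ(A, h) = C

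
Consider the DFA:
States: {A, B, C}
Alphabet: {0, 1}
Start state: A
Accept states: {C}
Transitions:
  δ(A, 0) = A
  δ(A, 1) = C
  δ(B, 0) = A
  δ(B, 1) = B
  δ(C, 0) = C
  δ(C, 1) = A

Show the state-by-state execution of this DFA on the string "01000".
read '0': A → A
  read '1': A → C
  read '0': C → C
  read '0': C → C
  read '0': C → C
A -> A -> C -> C -> C -> C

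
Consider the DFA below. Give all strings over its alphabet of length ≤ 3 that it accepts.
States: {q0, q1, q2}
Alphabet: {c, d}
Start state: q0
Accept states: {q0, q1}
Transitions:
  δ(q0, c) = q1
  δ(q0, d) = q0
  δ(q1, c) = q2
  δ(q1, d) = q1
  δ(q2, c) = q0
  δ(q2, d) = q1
ε, c, d, cd, dc, dd, ccc, ccd, cdd, dcd, ddc, ddd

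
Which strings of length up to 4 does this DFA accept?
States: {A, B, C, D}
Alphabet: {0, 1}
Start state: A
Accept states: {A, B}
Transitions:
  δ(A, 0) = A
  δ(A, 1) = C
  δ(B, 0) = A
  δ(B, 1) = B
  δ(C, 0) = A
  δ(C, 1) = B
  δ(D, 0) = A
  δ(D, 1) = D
ε, 0, 00, 10, 11, 000, 010, 011, 100, 110, 111, 0000, 0010, 0011, 0100, 0110, 0111, 1000, 1010, 1011, 1100, 1110, 1111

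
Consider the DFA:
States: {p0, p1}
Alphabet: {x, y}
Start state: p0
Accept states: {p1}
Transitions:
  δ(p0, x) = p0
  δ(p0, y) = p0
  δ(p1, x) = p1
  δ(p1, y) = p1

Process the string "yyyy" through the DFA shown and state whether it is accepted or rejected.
Processing string "yyyy":
  p0 --y--> p0
  p0 --y--> p0
  p0 --y--> p0
  p0 --y--> p0
Final state: p0
Accept states: {p1}
No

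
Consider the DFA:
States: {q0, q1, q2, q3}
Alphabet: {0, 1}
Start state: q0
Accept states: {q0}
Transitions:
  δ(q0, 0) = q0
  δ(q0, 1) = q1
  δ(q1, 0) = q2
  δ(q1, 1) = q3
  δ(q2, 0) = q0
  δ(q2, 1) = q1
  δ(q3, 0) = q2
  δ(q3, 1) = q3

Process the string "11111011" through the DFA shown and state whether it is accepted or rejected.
Processing string "11111011":
  q0 --1--> q1
  q1 --1--> q3
  q3 --1--> q3
  q3 --1--> q3
  q3 --1--> q3
  q3 --0--> q2
  q2 --1--> q1
  q1 --1--> q3
Final state: q3
Accept states: {q0}
No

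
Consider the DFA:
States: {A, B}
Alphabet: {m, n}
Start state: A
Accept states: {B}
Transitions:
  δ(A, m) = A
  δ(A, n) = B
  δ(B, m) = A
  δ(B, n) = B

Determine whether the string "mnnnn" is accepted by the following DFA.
Processing string "mnnnn":
  A --m--> A
  A --n--> B
  B --n--> B
  B --n--> B
  B --n--> B
Final state: B
Accept states: {B}
Yes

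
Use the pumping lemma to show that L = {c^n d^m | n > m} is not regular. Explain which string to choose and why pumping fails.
Assume L is regular with pumping length p. Idea: pumping down the c-block drops the c-count to at most the d-count.
Choose s = c^(p+1) d^p ∈ L (|s| = 2p+1 ≥ p). By the pumping lemma, s = xyz with |xy| ≤ p, |y| > 0, so y = c^k with k ≥ 1. Take i = 0: xz = c^(p+1−k) d^p. Since k ≥ 1, p+1−k ≤ p, so the number of c's is no longer strictly greater than the number of d's, hence xz ∉ L.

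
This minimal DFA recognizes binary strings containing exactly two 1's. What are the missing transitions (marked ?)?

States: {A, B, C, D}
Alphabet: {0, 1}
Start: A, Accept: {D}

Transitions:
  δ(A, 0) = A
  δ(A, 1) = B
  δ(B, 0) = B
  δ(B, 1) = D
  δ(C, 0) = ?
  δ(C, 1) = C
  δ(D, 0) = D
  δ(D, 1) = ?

From the language and accept set, identify what each state tracks — A: zero 1's; B: one 1; C: ≥ three 1's (dead); D: two 1's.
Each missing δ(q, a) is the state matching the new tracked value after reading a.
δ(C, 0) = C; δ(D, 1) = C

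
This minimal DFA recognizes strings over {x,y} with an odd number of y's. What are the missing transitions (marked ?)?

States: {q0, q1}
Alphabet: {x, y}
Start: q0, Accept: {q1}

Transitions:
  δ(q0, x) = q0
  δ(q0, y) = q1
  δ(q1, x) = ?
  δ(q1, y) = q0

From the language and accept set, identify what each state tracks — q0: even number of y's so far; q1: odd number of y's so far.
Each missing δ(q, a) is the state matching the new tracked value after reading a.
δ(q1, x) = q1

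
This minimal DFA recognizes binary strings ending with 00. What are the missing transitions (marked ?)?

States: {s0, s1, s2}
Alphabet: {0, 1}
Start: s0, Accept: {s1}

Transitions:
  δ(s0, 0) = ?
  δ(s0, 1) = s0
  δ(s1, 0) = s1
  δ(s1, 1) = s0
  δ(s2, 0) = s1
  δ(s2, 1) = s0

From the language and accept set, identify what each state tracks — s0: last symbol not 0; s1: two trailing 0's; s2: one trailing 0.
Each missing δ(q, a) is the state matching the new tracked value after reading a.
δ(s0, 0) = s2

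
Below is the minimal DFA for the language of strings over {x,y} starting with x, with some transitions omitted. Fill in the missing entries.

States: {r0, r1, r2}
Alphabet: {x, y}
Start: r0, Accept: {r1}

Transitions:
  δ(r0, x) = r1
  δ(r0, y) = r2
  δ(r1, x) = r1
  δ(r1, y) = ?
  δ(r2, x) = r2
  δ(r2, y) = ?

From the language and accept set, identify what each state tracks — r0: no input read; r1: started with x; r2: started with y (dead).
Each missing δ(q, a) is the state matching the new tracked value after reading a.
δ(r1, y) = r1; δ(r2, y) = r2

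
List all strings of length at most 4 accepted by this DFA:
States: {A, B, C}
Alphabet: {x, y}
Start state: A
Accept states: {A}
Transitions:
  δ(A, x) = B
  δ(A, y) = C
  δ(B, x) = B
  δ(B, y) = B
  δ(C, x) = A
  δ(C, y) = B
ε, yx, yxyx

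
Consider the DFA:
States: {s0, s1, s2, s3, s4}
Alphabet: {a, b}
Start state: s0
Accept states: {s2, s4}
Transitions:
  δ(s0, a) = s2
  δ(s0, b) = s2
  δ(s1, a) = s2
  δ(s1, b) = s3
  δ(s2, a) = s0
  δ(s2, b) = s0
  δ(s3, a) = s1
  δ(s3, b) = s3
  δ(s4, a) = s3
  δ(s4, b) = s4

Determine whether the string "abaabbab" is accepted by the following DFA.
Processing string "abaabbab":
  s0 --a--> s2
  s2 --b--> s0
  s0 --a--> s2
  s2 --a--> s0
  s0 --b--> s2
  s2 --b--> s0
  s0 --a--> s2
  s2 --b--> s0
Final state: s0
Accept states: {s2, s4}
No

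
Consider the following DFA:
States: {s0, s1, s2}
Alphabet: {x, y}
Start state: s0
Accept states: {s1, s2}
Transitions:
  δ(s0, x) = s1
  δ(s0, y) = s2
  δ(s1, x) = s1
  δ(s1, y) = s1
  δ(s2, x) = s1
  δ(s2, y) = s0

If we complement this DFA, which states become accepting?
Complement accept states = All states \ Original accept states
= {s0, s1, s2} \ {s1, s2}
{s0}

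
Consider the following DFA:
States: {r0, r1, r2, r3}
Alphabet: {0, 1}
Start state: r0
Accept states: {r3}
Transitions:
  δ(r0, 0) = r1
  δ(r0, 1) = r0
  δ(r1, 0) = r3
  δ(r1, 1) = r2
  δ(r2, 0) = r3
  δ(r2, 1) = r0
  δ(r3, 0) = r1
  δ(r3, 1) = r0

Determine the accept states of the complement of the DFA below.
Complement accept states = All states \ Original accept states
= {r0, r1, r2, r3} \ {r3}
{r0, r1, r2}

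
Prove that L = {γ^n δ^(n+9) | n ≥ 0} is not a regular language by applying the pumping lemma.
Assume L is regular with pumping length p. Idea: pumping the γ-block breaks the fixed offset of 9.
Choose s = γ^p δ^(p+9) ∈ L. By the pumping lemma, s = xyz with |xy| ≤ p, |y| > 0, so y = γ^k with k ≥ 1. Then xy²z = γ^(p+k) δ^(p+9). For this to be in L we would need p+9 = (p+k)+9, i.e. k = 0, contradicting k ≥ 1. So xy²z ∉ L.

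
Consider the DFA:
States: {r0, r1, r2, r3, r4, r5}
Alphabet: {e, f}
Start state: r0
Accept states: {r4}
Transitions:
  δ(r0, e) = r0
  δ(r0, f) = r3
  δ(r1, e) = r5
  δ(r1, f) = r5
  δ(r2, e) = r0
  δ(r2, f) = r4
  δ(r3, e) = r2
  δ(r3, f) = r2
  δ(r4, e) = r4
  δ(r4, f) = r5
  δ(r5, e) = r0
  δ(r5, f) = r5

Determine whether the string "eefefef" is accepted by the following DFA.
Processing string "eefefef":
  r0 --e--> r0
  r0 --e--> r0
  r0 --f--> r3
  r3 --e--> r2
  r2 --f--> r4
  r4 --e--> r4
  r4 --f--> r5
Final state: r5
Accept states: {r4}
No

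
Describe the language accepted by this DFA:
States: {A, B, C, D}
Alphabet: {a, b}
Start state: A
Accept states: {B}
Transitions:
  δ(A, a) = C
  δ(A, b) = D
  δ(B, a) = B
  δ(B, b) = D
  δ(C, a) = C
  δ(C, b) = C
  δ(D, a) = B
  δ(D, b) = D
Testing a few strings:
  'baba' → accept
  'bba' → accept
  'a' → reject
  'aa' → reject
State roles: A=no input read; B=started with b, last symbol a; C=started with a (dead); D=started with b, last symbol b
All strings over {a,b} that start with b and end with a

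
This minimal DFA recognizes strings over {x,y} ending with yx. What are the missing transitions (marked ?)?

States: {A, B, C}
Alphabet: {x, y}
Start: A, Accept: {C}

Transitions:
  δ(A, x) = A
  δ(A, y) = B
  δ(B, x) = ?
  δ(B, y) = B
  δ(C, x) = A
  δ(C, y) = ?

From the language and accept set, identify what each state tracks — A: no suffix match; B: one trailing y; C: suffix is yx.
Each missing δ(q, a) is the state matching the new tracked value after reading a.
δ(B, x) = C; δ(C, y) = B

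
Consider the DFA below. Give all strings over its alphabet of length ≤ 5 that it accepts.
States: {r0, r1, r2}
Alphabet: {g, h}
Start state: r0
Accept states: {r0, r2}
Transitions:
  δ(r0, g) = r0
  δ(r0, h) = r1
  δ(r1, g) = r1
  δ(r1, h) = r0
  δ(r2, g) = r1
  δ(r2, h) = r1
ε, g, gg, hh, ggg, ghh, hgh, hhg, gggg, gghh, ghgh, ghhg, hggh, hghg, hhgg, hhhh, ggggg, ggghh, gghgh, gghhg, ghggh, ghghg, ghhgg, ghhhh, hgggh, hgghg, hghgg, hghhh, hhggg, hhghh, hhhgh, hhhhg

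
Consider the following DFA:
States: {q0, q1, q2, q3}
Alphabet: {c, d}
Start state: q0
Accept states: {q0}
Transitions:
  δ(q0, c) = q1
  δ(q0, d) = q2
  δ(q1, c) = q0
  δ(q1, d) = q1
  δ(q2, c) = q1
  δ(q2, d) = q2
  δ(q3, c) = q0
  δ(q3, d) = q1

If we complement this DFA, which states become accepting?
Complement accept states = All states \ Original accept states
= {q0, q1, q2, q3} \ {q0}
{q1, q2, q3}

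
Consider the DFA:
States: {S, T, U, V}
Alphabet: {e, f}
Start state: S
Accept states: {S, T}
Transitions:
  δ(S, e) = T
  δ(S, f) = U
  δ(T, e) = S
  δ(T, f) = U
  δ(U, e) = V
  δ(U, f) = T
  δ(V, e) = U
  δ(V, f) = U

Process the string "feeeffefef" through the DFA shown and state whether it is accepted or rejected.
Processing string "feeeffefef":
  S --f--> U
  U --e--> V
  V --e--> U
  U --e--> V
  V --f--> U
  U --f--> T
  T --e--> S
  S --f--> U
  U --e--> V
  V --f--> U
Final state: U
Accept states: {S, T}
No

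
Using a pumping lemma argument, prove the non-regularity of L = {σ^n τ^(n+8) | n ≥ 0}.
Assume L is regular with pumping length p. Idea: pumping the σ-block breaks the fixed offset of 8.
Choose s = σ^p τ^(p+8) ∈ L. By the pumping lemma, s = xyz with |xy| ≤ p, |y| > 0, so y = σ^k with k ≥ 1. Then xy²z = σ^(p+k) τ^(p+8). For this to be in L we would need p+8 = (p+k)+8, i.e. k = 0, contradicting k ≥ 1. So xy²z ∉ L.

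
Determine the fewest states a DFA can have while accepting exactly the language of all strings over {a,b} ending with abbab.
By Myhill–Nerode, count the distinguishable equivalence classes: 6 classes — one per longest suffix of the input that is a prefix of 'abbab' (lengths 0 through 5); only the length-5 class is accepting.
6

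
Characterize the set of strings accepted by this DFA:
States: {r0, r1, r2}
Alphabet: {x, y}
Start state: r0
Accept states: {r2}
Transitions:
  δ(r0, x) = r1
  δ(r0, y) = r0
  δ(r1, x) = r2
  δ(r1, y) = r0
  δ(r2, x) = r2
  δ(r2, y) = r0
Testing a few strings:
  'xyy' → reject
  'y' → reject
  'xyyy' → reject
  'yyy' → reject
State roles: r0=last symbol not x; r1=one trailing x; r2=two trailing x's
All strings over {x,y} ending with xx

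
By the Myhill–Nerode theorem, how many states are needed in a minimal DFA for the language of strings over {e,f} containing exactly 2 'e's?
By Myhill–Nerode, count the distinguishable equivalence classes: 4 classes — having seen 0, 1, 2, or >2 copies of 'e'; the count-2 class is the only accepting one and >2 is dead.
4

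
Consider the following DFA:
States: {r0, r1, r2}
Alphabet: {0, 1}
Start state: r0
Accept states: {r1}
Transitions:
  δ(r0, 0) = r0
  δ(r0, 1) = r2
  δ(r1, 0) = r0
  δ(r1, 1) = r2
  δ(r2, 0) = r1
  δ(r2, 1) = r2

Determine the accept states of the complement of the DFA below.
Complement accept states = All states \ Original accept states
= {r0, r1, r2} \ {r1}
{r0, r2}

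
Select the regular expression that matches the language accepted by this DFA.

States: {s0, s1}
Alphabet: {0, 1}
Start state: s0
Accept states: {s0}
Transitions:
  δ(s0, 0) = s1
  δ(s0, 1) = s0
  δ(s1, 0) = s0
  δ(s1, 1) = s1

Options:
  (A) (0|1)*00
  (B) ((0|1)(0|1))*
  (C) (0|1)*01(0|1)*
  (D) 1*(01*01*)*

Check each option against the DFA on short strings; one disagreement eliminates an option:
  (A) (0|1)*00: on ε the DFA stays in s0 and accepts (s0 ∈ Accept), but the regex does not match it → eliminate
  (B) ((0|1)(0|1))*: on '1' the DFA goes s0 → s0 and accepts (s0 ∈ Accept), but the regex does not match it → eliminate
  (C) (0|1)*01(0|1)*: on ε the DFA stays in s0 and accepts (s0 ∈ Accept), but the regex does not match it → eliminate
  (D) 1*(01*01*)*: agrees with the DFA on every string of length ≤ 6
Only (D) is consistent with the DFA.
(D) 1*(01*01*)*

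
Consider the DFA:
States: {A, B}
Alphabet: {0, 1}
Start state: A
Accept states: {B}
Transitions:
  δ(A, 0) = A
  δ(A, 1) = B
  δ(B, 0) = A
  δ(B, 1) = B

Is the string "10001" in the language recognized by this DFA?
Processing string "10001":
  A --1--> B
  B --0--> A
  A --0--> A
  A --0--> A
  A --1--> B
Final state: B
Accept states: {B}
Yes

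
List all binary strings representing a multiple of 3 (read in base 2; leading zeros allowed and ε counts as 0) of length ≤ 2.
ε, 0, 00, 11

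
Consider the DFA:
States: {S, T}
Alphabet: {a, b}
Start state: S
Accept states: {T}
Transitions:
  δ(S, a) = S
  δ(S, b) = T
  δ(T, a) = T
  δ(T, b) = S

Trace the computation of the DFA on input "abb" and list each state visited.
read 'a': S → S
  read 'b': S → T
  read 'b': T → S
S -> S -> T -> S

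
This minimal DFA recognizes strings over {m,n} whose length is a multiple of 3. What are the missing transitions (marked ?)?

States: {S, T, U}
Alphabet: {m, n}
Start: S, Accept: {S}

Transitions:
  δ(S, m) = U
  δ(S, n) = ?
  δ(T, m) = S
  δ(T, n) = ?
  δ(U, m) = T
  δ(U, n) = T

From the language and accept set, identify what each state tracks — S: length ≡ 0 (mod 3); T: length ≡ 2 (mod 3); U: length ≡ 1 (mod 3).
Each missing δ(q, a) is the state matching the new tracked value after reading a.
δ(S, n) = U; δ(T, n) = S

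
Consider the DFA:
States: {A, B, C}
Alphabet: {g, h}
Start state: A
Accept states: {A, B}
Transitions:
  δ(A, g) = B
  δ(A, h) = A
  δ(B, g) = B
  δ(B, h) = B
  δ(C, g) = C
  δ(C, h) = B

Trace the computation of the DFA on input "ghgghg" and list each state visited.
read 'g': A → B
  read 'h': B → B
  read 'g': B → B
  read 'g': B → B
  read 'h': B → B
  read 'g': B → B
A -> B -> B -> B -> B -> B -> B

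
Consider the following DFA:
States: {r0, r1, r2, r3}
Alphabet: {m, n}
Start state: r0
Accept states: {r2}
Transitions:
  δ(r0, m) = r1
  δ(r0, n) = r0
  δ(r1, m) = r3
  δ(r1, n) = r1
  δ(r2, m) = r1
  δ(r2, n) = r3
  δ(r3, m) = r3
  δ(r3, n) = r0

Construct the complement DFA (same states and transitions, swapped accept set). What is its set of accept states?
Complement accept states = All states \ Original accept states
= {r0, r1, r2, r3} \ {r2}
{r0, r1, r3}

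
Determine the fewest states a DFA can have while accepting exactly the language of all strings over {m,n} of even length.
By Myhill–Nerode, count the distinguishable equivalence classes: two classes — parity of the length.
2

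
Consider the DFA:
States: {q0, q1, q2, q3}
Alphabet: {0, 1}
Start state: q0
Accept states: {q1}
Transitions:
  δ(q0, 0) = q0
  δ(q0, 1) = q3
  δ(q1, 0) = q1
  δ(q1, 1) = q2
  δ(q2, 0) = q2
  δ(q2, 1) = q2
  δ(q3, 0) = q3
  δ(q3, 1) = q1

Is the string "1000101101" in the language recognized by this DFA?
Processing string "1000101101":
  q0 --1--> q3
  q3 --0--> q3
  q3 --0--> q3
  q3 --0--> q3
  q3 --1--> q1
  q1 --0--> q1
  q1 --1--> q2
  q2 --1--> q2
  q2 --0--> q2
  q2 --1--> q2
Final state: q2
Accept states: {q1}
No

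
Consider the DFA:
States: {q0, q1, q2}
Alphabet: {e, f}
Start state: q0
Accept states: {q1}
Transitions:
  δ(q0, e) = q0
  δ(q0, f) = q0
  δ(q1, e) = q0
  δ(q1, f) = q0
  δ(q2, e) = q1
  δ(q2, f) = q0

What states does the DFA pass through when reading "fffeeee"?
read 'f': q0 → q0
  read 'f': q0 → q0
  read 'f': q0 → q0
  read 'e': q0 → q0
  read 'e': q0 → q0
  read 'e': q0 → q0
  read 'e': q0 → q0
q0 -> q0 -> q0 -> q0 -> q0 -> q0 -> q0 -> q0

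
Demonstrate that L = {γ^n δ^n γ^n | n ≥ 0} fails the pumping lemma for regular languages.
Assume L is regular with pumping length p. Idea: pumping the first γ-block unbalances it against the other two.
Choose s = γ^p δ^p γ^p ∈ L (|s| = 3p ≥ p). By the pumping lemma, s = xyz with |xy| ≤ p, |y| > 0, so y = γ^k with k ≥ 1, inside the first γ-block. Then xy²z = γ^(p+k) δ^p γ^p. The first block has length p+k ≠ p, so the three block lengths are no longer equal and xy²z ∉ L.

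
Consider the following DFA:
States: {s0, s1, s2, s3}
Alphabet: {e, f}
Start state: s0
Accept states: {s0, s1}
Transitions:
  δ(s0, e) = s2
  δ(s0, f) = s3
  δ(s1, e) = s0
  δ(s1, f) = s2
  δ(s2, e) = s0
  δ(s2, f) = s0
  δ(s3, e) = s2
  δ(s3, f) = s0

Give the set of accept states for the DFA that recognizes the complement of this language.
Complement accept states = All states \ Original accept states
= {s0, s1, s2, s3} \ {s0, s1}
{s2, s3}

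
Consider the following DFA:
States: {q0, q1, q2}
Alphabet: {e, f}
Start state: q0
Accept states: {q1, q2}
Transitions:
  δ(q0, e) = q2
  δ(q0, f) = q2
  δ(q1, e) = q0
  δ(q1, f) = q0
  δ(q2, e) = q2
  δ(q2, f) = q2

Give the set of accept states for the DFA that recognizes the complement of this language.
Complement accept states = All states \ Original accept states
= {q0, q1, q2} \ {q1, q2}
{q0}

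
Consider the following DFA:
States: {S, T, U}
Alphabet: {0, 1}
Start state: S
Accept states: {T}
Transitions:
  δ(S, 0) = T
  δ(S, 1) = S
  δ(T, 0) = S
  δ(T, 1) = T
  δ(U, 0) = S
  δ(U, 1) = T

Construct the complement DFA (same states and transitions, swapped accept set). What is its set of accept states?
Complement accept states = All states \ Original accept states
= {S, T, U} \ {T}
{S, U}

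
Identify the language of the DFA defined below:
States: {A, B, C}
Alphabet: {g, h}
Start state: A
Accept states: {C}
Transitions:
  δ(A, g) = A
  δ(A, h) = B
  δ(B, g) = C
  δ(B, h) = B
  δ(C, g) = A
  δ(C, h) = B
Testing a few strings:
  'hhg' → accept
  'g' → reject
  'hghg' → accept
  'h' → reject
State roles: A=no suffix match; B=one trailing h; C=suffix is hg
All strings over {g,h} ending with hg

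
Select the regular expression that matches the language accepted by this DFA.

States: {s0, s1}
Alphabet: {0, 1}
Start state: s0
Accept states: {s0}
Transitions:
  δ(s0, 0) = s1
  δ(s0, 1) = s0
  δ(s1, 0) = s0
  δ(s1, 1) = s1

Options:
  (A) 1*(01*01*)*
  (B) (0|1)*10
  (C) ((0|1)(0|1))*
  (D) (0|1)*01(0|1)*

Check each option against the DFA on short strings; one disagreement eliminates an option:
  (A) 1*(01*01*)*: agrees with the DFA on every string of length ≤ 6
  (B) (0|1)*10: on ε the DFA stays in s0 and accepts (s0 ∈ Accept), but the regex does not match it → eliminate
  (C) ((0|1)(0|1))*: on '1' the DFA goes s0 → s0 and accepts (s0 ∈ Accept), but the regex does not match it → eliminate
  (D) (0|1)*01(0|1)*: on ε the DFA stays in s0 and accepts (s0 ∈ Accept), but the regex does not match it → eliminate
Only (A) is consistent with the DFA.
(A) 1*(01*01*)*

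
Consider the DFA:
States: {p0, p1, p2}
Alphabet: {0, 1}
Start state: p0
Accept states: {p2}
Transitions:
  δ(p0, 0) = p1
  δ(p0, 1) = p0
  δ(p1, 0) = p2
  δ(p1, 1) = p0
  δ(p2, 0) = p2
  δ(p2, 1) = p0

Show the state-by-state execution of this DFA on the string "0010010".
read '0': p0 → p1
  read '0': p1 → p2
  read '1': p2 → p0
  read '0': p0 → p1
  read '0': p1 → p2
  read '1': p2 → p0
  read '0': p0 → p1
p0 -> p1 -> p2 -> p0 -> p1 -> p2 -> p0 -> p1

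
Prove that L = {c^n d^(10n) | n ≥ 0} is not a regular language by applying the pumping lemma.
Assume L is regular with pumping length p. Idea: pumping the c-block breaks the 1:10 ratio.
Choose s = c^p d^(10p) (length 11p ≥ p). By the pumping lemma, s = xyz with |xy| ≤ p, |y| > 0, so y = c^k with k ≥ 1. Then xy²z = c^(p+k) d^(10p). For this to be in L we would need 10p = 10(p+k), i.e. 10k = 0, contradicting k ≥ 1. So xy²z ∉ L.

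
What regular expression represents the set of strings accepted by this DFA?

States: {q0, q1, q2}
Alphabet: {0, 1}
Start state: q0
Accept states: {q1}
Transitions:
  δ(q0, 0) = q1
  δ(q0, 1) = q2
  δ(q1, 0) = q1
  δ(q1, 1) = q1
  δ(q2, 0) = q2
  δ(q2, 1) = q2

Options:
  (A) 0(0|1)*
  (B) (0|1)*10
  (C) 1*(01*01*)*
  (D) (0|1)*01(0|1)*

Check each option against the DFA on short strings; one disagreement eliminates an option:
  (A) 0(0|1)*: agrees with the DFA on every string of length ≤ 6
  (B) (0|1)*10: on '0' the DFA goes q0 → q1 and accepts (q1 ∈ Accept), but the regex does not match it → eliminate
  (C) 1*(01*01*)*: on ε the DFA stays in q0 and rejects (q0 ∉ Accept), but the regex matches it → eliminate
  (D) (0|1)*01(0|1)*: on '0' the DFA goes q0 → q1 and accepts (q1 ∈ Accept), but the regex does not match it → eliminate
Only (A) is consistent with the DFA.
(A) 0(0|1)*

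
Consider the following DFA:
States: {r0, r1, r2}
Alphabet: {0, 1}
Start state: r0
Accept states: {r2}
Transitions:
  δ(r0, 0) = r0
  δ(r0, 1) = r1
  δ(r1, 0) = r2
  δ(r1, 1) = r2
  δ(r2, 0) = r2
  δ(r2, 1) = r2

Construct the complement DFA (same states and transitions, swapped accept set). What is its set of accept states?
Complement accept states = All states \ Original accept states
= {r0, r1, r2} \ {r2}
{r0, r1}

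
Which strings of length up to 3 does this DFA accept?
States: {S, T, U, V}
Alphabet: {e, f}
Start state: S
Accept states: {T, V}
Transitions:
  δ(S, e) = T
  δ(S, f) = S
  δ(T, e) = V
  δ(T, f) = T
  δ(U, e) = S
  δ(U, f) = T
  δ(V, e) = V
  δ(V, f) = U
e, ee, ef, fe, eee, efe, eff, fee, fef, ffe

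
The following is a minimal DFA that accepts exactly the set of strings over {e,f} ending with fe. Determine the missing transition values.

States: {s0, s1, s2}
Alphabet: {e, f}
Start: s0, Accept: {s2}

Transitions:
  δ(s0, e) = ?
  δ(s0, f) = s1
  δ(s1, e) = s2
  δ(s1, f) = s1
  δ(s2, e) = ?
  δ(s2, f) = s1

From the language and accept set, identify what each state tracks — s0: no suffix match; s1: one trailing f; s2: suffix is fe.
Each missing δ(q, a) is the state matching the new tracked value after reading a.
δ(s0, e) = s0; δ(s2, e) = s0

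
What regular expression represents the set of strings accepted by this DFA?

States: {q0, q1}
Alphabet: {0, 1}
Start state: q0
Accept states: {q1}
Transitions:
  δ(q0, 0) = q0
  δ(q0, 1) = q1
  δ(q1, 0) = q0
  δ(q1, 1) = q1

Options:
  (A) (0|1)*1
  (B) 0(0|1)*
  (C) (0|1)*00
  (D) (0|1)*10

Check each option against the DFA on short strings; one disagreement eliminates an option:
  (A) (0|1)*1: agrees with the DFA on every string of length ≤ 6
  (B) 0(0|1)*: on '0' the DFA goes q0 → q0 and rejects (q0 ∉ Accept), but the regex matches it → eliminate
  (C) (0|1)*00: on '1' the DFA goes q0 → q1 and accepts (q1 ∈ Accept), but the regex does not match it → eliminate
  (D) (0|1)*10: on '1' the DFA goes q0 → q1 and accepts (q1 ∈ Accept), but the regex does not match it → eliminate
Only (A) is consistent with the DFA.
(A) (0|1)*1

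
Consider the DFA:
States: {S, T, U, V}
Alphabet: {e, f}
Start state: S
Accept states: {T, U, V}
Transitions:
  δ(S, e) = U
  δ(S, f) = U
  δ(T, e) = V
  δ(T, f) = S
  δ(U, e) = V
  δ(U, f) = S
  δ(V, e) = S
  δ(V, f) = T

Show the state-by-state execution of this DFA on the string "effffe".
read 'e': S → U
  read 'f': U → S
  read 'f': S → U
  read 'f': U → S
  read 'f': S → U
  read 'e': U → V
S -> U -> S -> U -> S -> U -> V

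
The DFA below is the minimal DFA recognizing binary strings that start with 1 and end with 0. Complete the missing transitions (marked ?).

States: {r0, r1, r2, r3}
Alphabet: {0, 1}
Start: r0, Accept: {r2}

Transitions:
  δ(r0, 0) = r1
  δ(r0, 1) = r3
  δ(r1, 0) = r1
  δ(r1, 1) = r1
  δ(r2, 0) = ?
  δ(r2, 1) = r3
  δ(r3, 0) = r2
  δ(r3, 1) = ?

From the language and accept set, identify what each state tracks — r0: no input read; r1: started with 0 (dead); r2: started with 1, last symbol 0; r3: started with 1, last symbol 1.
Each missing δ(q, a) is the state matching the new tracked value after reading a.
δ(r2, 0) = r2; δ(r3, 1) = r3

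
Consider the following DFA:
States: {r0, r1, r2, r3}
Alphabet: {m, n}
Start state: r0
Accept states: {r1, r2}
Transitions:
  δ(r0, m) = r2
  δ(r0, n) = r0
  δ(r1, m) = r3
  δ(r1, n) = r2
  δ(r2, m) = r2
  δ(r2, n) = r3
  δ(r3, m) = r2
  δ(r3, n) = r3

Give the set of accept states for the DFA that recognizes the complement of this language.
Complement accept states = All states \ Original accept states
= {r0, r1, r2, r3} \ {r1, r2}
{r0, r3}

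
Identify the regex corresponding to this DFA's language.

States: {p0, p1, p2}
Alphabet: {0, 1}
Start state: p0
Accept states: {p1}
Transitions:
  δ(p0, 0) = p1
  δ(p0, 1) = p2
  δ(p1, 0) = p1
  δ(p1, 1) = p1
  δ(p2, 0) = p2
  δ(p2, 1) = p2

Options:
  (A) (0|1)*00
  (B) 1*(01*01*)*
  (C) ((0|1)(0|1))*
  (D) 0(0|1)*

Check each option against the DFA on short strings; one disagreement eliminates an option:
  (A) (0|1)*00: on '0' the DFA goes p0 → p1 and accepts (p1 ∈ Accept), but the regex does not match it → eliminate
  (B) 1*(01*01*)*: on ε the DFA stays in p0 and rejects (p0 ∉ Accept), but the regex matches it → eliminate
  (C) ((0|1)(0|1))*: on ε the DFA stays in p0 and rejects (p0 ∉ Accept), but the regex matches it → eliminate
  (D) 0(0|1)*: agrees with the DFA on every string of length ≤ 6
Only (D) is consistent with the DFA.
(D) 0(0|1)*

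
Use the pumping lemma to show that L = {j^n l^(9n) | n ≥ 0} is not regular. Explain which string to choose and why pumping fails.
Assume L is regular with pumping length p. Idea: pumping the j-block breaks the 1:9 ratio.
Choose s = j^p l^(9p) (length 10p ≥ p). By the pumping lemma, s = xyz with |xy| ≤ p, |y| > 0, so y = j^k with k ≥ 1. Then xy²z = j^(p+k) l^(9p). For this to be in L we would need 9p = 9(p+k), i.e. 9k = 0, contradicting k ≥ 1. So xy²z ∉ L.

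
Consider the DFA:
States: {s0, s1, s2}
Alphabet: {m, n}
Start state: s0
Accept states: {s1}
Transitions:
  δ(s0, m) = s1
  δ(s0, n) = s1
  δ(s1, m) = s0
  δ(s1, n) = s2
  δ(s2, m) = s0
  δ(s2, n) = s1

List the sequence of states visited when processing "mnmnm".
read 'm': s0 → s1
  read 'n': s1 → s2
  read 'm': s2 → s0
  read 'n': s0 → s1
  read 'm': s1 → s0
s0 -> s1 -> s2 -> s0 -> s1 -> s0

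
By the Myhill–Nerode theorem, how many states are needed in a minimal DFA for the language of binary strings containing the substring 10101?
By Myhill–Nerode, count the distinguishable equivalence classes: 6 classes — one per longest suffix of the input that is a prefix of '10101' (lengths 0 through 4), plus an absorbing 'already seen 10101' class.
6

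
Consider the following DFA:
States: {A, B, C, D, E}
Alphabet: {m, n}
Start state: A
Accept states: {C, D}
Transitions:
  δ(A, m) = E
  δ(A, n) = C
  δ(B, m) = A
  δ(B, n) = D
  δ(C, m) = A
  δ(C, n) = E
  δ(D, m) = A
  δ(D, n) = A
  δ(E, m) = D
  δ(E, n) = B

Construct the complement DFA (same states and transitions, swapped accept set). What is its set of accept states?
Complement accept states = All states \ Original accept states
= {A, B, C, D, E} \ {C, D}
{A, B, E}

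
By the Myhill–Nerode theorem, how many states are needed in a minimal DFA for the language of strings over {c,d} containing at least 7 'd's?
By Myhill–Nerode, count the distinguishable equivalence classes: 8 classes — having seen 0, 1, …, 6, or ≥7 copies of 'd'; any two classes i < j (j ≤ 7) are distinguished by the string d^(7−j), which takes class j to 7 copies (accepted) but leaves class i below 7 (rejected).
8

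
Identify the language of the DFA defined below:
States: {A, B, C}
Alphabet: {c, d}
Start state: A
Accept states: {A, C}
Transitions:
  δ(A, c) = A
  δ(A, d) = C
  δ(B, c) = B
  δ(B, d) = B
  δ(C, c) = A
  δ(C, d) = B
Testing a few strings:
  'd' → accept
  'dddc' → reject
  'dc' → accept
  'dcd' → accept
State roles: A=last symbol not d (ok); B=saw dd (dead); C=last symbol d (ok)
All strings over {c,d} with no two consecutive d's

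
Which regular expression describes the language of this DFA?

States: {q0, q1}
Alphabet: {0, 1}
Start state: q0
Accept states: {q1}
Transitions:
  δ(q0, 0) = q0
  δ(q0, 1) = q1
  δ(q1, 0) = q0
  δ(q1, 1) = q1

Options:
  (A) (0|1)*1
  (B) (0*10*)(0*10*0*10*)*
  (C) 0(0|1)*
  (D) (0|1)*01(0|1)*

Check each option against the DFA on short strings; one disagreement eliminates an option:
  (A) (0|1)*1: agrees with the DFA on every string of length ≤ 6
  (B) (0*10*)(0*10*0*10*)*: on '10' the DFA goes q0 → q1 → q0 and rejects (q0 ∉ Accept), but the regex matches it → eliminate
  (C) 0(0|1)*: on '0' the DFA goes q0 → q0 and rejects (q0 ∉ Accept), but the regex matches it → eliminate
  (D) (0|1)*01(0|1)*: on '1' the DFA goes q0 → q1 and accepts (q1 ∈ Accept), but the regex does not match it → eliminate
Only (A) is consistent with the DFA.
(A) (0|1)*1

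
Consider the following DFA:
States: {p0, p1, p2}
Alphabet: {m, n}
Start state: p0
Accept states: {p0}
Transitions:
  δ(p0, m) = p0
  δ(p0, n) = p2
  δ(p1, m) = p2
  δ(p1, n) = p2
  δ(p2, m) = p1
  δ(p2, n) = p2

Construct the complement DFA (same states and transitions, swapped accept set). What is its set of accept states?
Complement accept states = All states \ Original accept states
= {p0, p1, p2} \ {p0}
{p1, p2}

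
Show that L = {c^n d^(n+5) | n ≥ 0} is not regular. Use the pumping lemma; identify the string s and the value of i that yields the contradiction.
Assume L is regular with pumping length p. Idea: pumping the c-block breaks the fixed offset of 5.
Choose s = c^p d^(p+5) ∈ L. By the pumping lemma, s = xyz with |xy| ≤ p, |y| > 0, so y = c^k with k ≥ 1. Then xy²z = c^(p+k) d^(p+5). For this to be in L we would need p+5 = (p+k)+5, i.e. k = 0, contradicting k ≥ 1. So xy²z ∉ L.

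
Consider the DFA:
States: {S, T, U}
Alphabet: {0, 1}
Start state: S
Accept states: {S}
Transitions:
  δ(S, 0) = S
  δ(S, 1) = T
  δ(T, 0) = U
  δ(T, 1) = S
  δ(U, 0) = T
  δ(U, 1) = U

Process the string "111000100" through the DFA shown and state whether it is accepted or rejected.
Processing string "111000100":
  S --1--> T
  T --1--> S
  S --1--> T
  T --0--> U
  U --0--> T
  T --0--> U
  U --1--> U
  U --0--> T
  T --0--> U
Final state: U
Accept states: {S}
No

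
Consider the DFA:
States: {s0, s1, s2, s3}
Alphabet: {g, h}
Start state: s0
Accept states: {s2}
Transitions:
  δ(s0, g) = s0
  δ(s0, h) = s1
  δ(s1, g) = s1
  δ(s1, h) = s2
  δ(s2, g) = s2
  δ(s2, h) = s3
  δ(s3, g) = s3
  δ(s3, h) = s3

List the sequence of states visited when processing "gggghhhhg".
read 'g': s0 → s0
  read 'g': s0 → s0
  read 'g': s0 → s0
  read 'g': s0 → s0
  read 'h': s0 → s1
  read 'h': s1 → s2
  read 'h': s2 → s3
  read 'h': s3 → s3
  read 'g': s3 → s3
s0 -> s0 -> s0 -> s0 -> s0 -> s1 -> s2 -> s3 -> s3 -> s3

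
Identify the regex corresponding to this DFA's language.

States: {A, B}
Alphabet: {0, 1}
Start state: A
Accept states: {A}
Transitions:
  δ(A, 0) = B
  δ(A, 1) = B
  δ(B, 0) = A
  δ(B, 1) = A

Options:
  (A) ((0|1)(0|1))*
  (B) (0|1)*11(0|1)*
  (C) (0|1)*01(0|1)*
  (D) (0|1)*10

Check each option against the DFA on short strings; one disagreement eliminates an option:
  (A) ((0|1)(0|1))*: agrees with the DFA on every string of length ≤ 6
  (B) (0|1)*11(0|1)*: on ε the DFA stays in A and accepts (A ∈ Accept), but the regex does not match it → eliminate
  (C) (0|1)*01(0|1)*: on ε the DFA stays in A and accepts (A ∈ Accept), but the regex does not match it → eliminate
  (D) (0|1)*10: on ε the DFA stays in A and accepts (A ∈ Accept), but the regex does not match it → eliminate
Only (A) is consistent with the DFA.
(A) ((0|1)(0|1))*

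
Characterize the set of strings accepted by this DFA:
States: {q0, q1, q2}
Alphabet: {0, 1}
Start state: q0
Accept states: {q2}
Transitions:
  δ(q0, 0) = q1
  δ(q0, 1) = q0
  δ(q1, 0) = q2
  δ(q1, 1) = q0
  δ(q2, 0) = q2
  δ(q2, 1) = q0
Testing a few strings:
  '111' → reject
  '1' → reject
  '0' → reject
  '10' → reject
State roles: q0=last symbol not 0; q1=one trailing 0; q2=two trailing 0's
All binary strings ending with 00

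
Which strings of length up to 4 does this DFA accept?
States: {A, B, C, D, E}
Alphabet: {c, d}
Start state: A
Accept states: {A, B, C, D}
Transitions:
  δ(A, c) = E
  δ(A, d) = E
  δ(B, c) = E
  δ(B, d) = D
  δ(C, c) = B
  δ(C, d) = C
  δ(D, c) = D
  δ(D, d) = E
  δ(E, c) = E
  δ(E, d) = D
ε, cd, dd, ccd, cdc, dcd, ddc, cccd, ccdc, cdcc, cddd, dccd, dcdc, ddcc, dddd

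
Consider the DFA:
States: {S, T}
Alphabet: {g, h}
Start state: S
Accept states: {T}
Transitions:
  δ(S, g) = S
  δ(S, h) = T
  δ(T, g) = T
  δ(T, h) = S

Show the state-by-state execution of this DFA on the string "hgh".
read 'h': S → T
  read 'g': T → T
  read 'h': T → S
S -> T -> T -> S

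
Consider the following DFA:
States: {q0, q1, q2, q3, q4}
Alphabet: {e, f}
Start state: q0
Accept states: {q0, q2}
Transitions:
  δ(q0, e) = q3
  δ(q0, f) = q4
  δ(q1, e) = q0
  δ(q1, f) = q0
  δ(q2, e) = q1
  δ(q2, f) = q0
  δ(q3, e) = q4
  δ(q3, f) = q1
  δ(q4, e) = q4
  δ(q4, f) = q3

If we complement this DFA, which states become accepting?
Complement accept states = All states \ Original accept states
= {q0, q1, q2, q3, q4} \ {q0, q2}
{q1, q3, q4}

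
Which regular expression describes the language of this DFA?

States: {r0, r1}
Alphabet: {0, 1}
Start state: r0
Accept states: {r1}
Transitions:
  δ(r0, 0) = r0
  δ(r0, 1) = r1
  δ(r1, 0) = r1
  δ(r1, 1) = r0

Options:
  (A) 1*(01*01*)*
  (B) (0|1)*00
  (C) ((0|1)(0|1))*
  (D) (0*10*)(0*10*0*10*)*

Check each option against the DFA on short strings; one disagreement eliminates an option:
  (A) 1*(01*01*)*: on ε the DFA stays in r0 and rejects (r0 ∉ Accept), but the regex matches it → eliminate
  (B) (0|1)*00: on '1' the DFA goes r0 → r1 and accepts (r1 ∈ Accept), but the regex does not match it → eliminate
  (C) ((0|1)(0|1))*: on ε the DFA stays in r0 and rejects (r0 ∉ Accept), but the regex matches it → eliminate
  (D) (0*10*)(0*10*0*10*)*: agrees with the DFA on every string of length ≤ 6
Only (D) is consistent with the DFA.
(D) (0*10*)(0*10*0*10*)*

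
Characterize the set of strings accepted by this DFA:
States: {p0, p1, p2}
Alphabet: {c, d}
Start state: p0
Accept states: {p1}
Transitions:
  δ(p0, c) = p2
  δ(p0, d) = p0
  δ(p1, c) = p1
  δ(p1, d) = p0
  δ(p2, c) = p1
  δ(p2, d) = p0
Testing a few strings:
  'dd' → reject
  'ccdd' → reject
  'ccd' → reject
  'dccd' → reject
State roles: p0=last symbol not c; p1=two trailing c's; p2=one trailing c
All strings over {c,d} ending with cc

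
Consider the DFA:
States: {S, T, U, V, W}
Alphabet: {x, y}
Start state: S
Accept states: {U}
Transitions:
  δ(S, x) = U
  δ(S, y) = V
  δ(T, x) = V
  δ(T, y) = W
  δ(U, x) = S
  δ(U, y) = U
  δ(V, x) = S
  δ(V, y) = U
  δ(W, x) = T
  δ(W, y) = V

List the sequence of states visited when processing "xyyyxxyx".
read 'x': S → U
  read 'y': U → U
  read 'y': U → U
  read 'y': U → U
  read 'x': U → S
  read 'x': S → U
  read 'y': U → U
  read 'x': U → S
S -> U -> U -> U -> U -> S -> U -> U -> S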